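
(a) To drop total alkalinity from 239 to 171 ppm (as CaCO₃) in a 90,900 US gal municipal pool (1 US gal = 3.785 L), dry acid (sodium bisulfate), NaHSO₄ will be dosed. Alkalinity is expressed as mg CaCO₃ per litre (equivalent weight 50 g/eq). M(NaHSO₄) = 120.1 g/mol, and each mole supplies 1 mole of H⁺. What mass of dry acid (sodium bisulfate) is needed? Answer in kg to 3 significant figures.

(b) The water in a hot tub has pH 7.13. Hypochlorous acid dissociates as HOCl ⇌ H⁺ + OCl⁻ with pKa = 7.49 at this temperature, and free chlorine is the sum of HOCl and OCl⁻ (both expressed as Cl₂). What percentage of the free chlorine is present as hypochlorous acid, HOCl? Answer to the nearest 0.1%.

(a) 56.2 kg; (b) 69.6%

(a) Volume: 90,900 US gal × 3.785 L/gal = 344,056 L.
(a) Alkalinity to neutralize: (239 − 171) = 68 mg/L as CaCO₃ × 344,056 L = 23,400 g as CaCO₃.
(a) Equivalents of H⁺ required: 23,400 ÷ 50 g/eq = 467.9 eq = 467.9 mol NaHSO₄.
(a) Mass of NaHSO₄: 467.9 × 120.1 = 56,200 g.

(b) [OCl⁻]/[HOCl] = 10^(pH − pKa) = 10^(7.13 − 7.49) = 10^-0.36 = 0.4365.
(b) Fraction as HOCl = 1 / (1 + 0.4365) = 0.6961.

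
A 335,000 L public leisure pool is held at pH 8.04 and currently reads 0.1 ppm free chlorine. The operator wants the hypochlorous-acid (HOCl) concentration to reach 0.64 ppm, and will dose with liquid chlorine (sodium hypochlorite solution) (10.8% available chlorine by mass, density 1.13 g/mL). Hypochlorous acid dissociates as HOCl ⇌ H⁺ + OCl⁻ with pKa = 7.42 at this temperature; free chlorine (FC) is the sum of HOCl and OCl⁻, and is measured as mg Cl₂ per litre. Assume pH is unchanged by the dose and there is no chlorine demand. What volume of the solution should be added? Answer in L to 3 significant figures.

[OCl⁻]/[HOCl] = 10^(pH − pKa) = 10^(8.04 − 7.42) = 4.169; fraction as HOCl = 1/(1 + 4.169) = 0.1935.
Free chlorine required for 0.64 ppm HOCl: 0.64 / 0.1935 = 3.308 ppm.
FC to add: 3.308 − 0.1 = 3.208 mg/L as Cl₂.
Cl₂ equivalent: 3.208 mg/L × 335,000 L = 1075 g.
Product at 10.8% available Cl: 1075 / 0.108 = 9951 g.
Volume: 9951 g ÷ 1.13 g/mL = 8806 mL.

8.81 L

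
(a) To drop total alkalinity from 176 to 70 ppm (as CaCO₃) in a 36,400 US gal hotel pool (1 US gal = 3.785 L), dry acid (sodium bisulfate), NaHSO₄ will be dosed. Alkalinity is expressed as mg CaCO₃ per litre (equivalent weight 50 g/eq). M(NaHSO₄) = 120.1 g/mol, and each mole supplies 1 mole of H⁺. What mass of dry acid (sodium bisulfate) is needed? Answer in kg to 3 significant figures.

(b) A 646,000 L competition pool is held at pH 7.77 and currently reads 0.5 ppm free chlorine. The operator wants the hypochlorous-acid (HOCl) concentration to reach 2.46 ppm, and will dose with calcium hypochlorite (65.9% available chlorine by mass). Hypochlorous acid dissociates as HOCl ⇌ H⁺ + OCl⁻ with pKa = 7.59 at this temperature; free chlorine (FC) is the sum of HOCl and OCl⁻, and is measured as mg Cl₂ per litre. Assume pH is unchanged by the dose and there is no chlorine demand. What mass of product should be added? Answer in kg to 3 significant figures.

(a) 35.1 kg; (b) 5.57 kg

(a) Volume: 36,400 US gal × 3.785 L/gal = 137,774 L.
(a) Alkalinity to neutralize: (176 − 70) = 106 mg/L as CaCO₃ × 137,774 L = 14,600 g as CaCO₃.
(a) Equivalents of H⁺ required: 14,600 ÷ 50 g/eq = 292.1 eq = 292.1 mol NaHSO₄.
(a) Mass of NaHSO₄: 292.1 × 120.1 = 35,080 g.

(b) [OCl⁻]/[HOCl] = 10^(pH − pKa) = 10^(7.77 − 7.59) = 1.514; fraction as HOCl = 1/(1 + 1.514) = 0.3978.
(b) Free chlorine required for 2.46 ppm HOCl: 2.46 / 0.3978 = 6.183 ppm.
(b) FC to add: 6.183 − 0.5 = 5.683 mg/L as Cl₂.
(b) Cl₂ equivalent: 5.683 mg/L × 646,000 L = 3671 g.
(b) Product at 65.9% available Cl: 3671 / 0.659 = 5571 g.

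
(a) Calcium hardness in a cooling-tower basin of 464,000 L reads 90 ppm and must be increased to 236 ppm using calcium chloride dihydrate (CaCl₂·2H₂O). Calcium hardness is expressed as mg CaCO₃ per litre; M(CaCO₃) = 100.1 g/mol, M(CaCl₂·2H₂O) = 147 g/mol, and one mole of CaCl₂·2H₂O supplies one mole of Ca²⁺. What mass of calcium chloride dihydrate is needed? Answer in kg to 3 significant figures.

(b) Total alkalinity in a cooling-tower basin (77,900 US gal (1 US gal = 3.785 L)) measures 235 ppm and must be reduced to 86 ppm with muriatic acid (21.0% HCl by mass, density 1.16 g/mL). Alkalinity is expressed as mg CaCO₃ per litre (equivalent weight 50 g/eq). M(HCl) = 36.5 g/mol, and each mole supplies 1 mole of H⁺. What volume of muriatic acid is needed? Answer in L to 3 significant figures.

(a) 99.5 kg; (b) 132 L

(a) Hardness to add: (236 − 90) = 146 mg/L as CaCO₃ × 464,000 L = 67,740 g as CaCO₃.
(a) Moles of Ca²⁺ (1 mol Ca²⁺ ≡ 1 mol CaCO₃): 67,740 / 100.1 g/mol = 676.8 mol.
(a) Mass of CaCl₂·2H₂O: 676.8 × 147 = 99,480 g.

(b) Volume: 77,900 US gal × 3.785 L/gal = 294,852 L.
(b) Alkalinity to neutralize: (235 − 86) = 149 mg/L as CaCO₃ × 294,852 L = 43,930 g as CaCO₃.
(b) Equivalents of H⁺ required: 43,930 ÷ 50 g/eq = 878.7 eq = 878.7 mol HCl.
(b) Mass of HCl: 878.7 × 36.5 = 32,070 g.
(b) Mass of 21.0% solution: 32,070 / 0.21 = 152,700 g.
(b) Volume: 152,700 g ÷ 1.16 g/mL = 131,700 mL.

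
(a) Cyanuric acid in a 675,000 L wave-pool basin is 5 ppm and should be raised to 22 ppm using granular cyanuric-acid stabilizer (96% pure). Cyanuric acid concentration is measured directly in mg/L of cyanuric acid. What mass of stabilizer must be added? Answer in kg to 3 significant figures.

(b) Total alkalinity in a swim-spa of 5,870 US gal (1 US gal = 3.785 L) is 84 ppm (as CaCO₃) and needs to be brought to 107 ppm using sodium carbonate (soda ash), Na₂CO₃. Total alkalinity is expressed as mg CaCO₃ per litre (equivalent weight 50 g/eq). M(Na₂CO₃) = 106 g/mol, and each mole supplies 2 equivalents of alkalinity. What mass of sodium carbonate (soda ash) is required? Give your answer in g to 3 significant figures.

(a) 12.0 kg; (b) 542 g

(a) CYA to add: (22 − 5) = 17 mg/L × 675,000 L = 11,480 g cyanuric acid.
(a) At 96% purity: 11,480 / 0.96 = 11,950 g product.

(b) Volume: 5,870 US gal × 3.785 L/gal = 22,218 L.
(b) Alkalinity to add: (107 − 84) = 23 mg/L as CaCO₃ × 22,218 L = 511 g as CaCO₃.
(b) Equivalents: 511 g ÷ 50 g/eq = 10.22 eq.
(b) Each mole of Na₂CO₃ supplies 2 eq, so 10.22 / 2 = 5.11 mol.
(b) Mass: 5.11 mol × 106 g/mol = 541.7 g.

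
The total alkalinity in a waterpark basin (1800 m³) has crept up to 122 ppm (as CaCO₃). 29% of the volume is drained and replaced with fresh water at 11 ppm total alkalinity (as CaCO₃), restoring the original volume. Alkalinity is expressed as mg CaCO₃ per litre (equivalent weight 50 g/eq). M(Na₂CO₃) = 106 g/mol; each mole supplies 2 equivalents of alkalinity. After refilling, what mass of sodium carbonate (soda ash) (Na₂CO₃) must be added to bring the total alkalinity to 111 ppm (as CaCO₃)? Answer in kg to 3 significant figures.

40.4 kg

Volume: 1800 m³ = 1,800,000 L.
After draining 29% and refilling: 122 × 0.71 + 11 × 0.29 = 89.81 ppm.
Deficit to target: 111 − 89.81 = 21.19 mg/L.
As CaCO₃: 21.19 mg/L × 1,800,000 L = 38,140 g; ÷ 50 g/eq ÷ 2 = 381.4 mol Na₂CO₃.
Mass: 381.4 × 106 = 40,430 g.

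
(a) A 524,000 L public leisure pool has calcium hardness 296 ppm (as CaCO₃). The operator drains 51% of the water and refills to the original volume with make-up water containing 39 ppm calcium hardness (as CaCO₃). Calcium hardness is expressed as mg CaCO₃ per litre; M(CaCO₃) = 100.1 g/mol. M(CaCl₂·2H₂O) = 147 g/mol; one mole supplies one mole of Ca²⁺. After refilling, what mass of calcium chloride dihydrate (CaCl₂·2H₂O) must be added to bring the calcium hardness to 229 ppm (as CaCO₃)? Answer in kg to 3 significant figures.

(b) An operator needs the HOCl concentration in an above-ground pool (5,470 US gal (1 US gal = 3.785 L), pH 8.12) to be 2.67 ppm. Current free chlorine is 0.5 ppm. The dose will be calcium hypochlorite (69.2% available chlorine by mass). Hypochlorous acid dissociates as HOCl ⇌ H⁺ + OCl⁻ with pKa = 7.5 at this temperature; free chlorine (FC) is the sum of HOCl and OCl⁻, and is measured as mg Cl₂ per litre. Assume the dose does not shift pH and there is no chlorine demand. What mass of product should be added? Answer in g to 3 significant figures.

(a) 49.3 kg; (b) 398 g

(a) After draining 51% and refilling: 296 × 0.49 + 39 × 0.51 = 164.93 ppm.
(a) Deficit to target: 229 − 164.93 = 64.07 mg/L.
(a) As CaCO₃: 64.07 mg/L × 524,000 L = 33,570 g; ÷ 100.1 = 335.4 mol Ca²⁺.
(a) Mass: 335.4 × 147 = 49,300 g.

(b) Volume: 5,470 US gal × 3.785 L/gal = 20,704 L.
(b) [OCl⁻]/[HOCl] = 10^(pH − pKa) = 10^(8.12 − 7.5) = 4.169; fraction as HOCl = 1/(1 + 4.169) = 0.1935.
(b) Free chlorine required for 2.67 ppm HOCl: 2.67 / 0.1935 = 13.8 ppm.
(b) FC to add: 13.8 − 0.5 = 13.3 mg/L as Cl₂.
(b) Cl₂ equivalent: 13.3 mg/L × 20,704 L = 275.4 g.
(b) Product at 69.2% available Cl: 275.4 / 0.692 = 397.9 g.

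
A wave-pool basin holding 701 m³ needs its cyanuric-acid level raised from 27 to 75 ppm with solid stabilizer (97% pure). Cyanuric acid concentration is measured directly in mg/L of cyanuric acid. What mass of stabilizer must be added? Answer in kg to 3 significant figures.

34.7 kg

Volume: 701 m³ = 701,000 L.
CYA to add: (75 − 27) = 48 mg/L × 701,000 L = 33,650 g cyanuric acid.
At 97% purity: 33,650 / 0.97 = 34,690 g product.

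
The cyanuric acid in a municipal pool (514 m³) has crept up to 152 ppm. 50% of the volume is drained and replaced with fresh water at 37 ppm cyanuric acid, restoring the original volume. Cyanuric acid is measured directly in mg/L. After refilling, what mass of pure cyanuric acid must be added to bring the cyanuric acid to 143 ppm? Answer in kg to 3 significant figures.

24.9 kg

Volume: 514 m³ = 514,000 L.
After draining 50% and refilling: 152 × 0.50 + 37 × 0.50 = 94.5 ppm.
Deficit to target: 143 − 94.5 = 48.5 mg/L.
Mass: 48.5 mg/L × 514,000 L = 24,930 g cyanuric acid.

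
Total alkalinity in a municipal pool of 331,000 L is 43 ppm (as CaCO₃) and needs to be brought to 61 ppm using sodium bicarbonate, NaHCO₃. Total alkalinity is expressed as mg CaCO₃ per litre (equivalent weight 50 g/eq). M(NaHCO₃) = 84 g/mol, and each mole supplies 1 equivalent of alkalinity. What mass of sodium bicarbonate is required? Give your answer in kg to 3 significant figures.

10.0 kg

Alkalinity to add: (61 − 43) = 18 mg/L as CaCO₃ × 331,000 L = 5958 g as CaCO₃.
Equivalents: 5958 g ÷ 50 g/eq = 119.2 eq.
NaHCO₃ supplies 1 eq per mole → 119.2 mol.
Mass: 119.2 mol × 84 g/mol = 10,010 g.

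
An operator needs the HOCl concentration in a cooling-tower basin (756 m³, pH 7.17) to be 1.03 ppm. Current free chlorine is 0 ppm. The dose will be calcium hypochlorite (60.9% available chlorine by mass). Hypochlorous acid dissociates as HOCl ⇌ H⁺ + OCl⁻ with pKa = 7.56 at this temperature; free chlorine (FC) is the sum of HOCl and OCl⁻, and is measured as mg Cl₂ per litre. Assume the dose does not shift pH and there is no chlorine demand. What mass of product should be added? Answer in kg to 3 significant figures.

1.80 kg

Volume: 756 m³ = 756,000 L.
[OCl⁻]/[HOCl] = 10^(pH − pKa) = 10^(7.17 − 7.56) = 0.4074; fraction as HOCl = 1/(1 + 0.4074) = 0.7105.
Free chlorine required for 1.03 ppm HOCl: 1.03 / 0.7105 = 1.45 ppm.
FC to add: 1.45 − 0 = 1.45 mg/L as Cl₂.
Cl₂ equivalent: 1.45 mg/L × 756,000 L = 1096 g.
Product at 60.9% available Cl: 1096 / 0.609 = 1800 g.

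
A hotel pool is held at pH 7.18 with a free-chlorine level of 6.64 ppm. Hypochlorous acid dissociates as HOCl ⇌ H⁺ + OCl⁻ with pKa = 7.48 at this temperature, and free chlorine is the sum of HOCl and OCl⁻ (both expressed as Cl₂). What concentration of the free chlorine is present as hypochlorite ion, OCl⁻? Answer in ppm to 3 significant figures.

[OCl⁻]/[HOCl] = 10^(pH − pKa) = 10^(7.18 − 7.48) = 10^-0.30 = 0.5012.
Fraction as HOCl = 1 / (1 + 0.5012) = 0.6661.
OCl⁻ = (1 − 0.6661) × 6.64 ppm = 2.217 ppm.

2.22 ppm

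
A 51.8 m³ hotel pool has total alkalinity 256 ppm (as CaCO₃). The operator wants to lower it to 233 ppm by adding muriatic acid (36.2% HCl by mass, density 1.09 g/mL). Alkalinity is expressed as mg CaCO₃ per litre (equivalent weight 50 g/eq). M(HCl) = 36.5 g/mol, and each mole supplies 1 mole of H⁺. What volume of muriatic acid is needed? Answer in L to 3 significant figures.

Volume: 51.8 m³ = 51,800 L.
Alkalinity to neutralize: (256 − 233) = 23 mg/L as CaCO₃ × 51,800 L = 1191 g as CaCO₃.
Equivalents of H⁺ required: 1191 ÷ 50 g/eq = 23.83 eq = 23.83 mol HCl.
Mass of HCl: 23.83 × 36.5 = 869.7 g.
Mass of 36.2% solution: 869.7 / 0.362 = 2403 g.
Volume: 2403 g ÷ 1.09 g/mL = 2204 mL.

2.20 L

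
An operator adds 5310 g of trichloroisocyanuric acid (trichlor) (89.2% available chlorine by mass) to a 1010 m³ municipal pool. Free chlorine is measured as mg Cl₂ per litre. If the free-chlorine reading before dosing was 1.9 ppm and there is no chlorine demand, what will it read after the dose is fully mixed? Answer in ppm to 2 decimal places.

6.59 ppm

Volume: 1010 m³ = 1,010,000 L.
Available chlorine delivered: 5310 g × 0.892 = 4737 g as Cl₂.
Concentration rise: 4737 g / 1,010,000 L = 4.69 mg/L = 4.69 ppm.
Final FC: 1.9 + 4.69 = 6.59 ppm.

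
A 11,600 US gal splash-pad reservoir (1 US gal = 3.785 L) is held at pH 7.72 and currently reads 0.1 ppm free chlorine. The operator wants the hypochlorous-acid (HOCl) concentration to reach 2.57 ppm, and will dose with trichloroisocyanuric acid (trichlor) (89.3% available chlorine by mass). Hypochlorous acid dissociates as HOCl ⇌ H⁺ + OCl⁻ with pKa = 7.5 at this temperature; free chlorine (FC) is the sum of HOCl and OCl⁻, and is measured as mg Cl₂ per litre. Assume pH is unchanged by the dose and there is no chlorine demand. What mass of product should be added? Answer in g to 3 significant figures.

331 g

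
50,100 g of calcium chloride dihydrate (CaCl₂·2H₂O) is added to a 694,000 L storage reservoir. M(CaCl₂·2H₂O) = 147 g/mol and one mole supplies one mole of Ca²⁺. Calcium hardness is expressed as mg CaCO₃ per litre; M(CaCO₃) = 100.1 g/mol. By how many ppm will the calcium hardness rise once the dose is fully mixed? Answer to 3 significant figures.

Moles of Ca²⁺: 50,100 g ÷ 147 g/mol = 340.8 mol.
As CaCO₃: 340.8 mol × 100.1 g/mol = 34,120 g.
Rise: 34,120 g / 694,000 L × 1000 = 49.16 mg/L.

49.2 ppm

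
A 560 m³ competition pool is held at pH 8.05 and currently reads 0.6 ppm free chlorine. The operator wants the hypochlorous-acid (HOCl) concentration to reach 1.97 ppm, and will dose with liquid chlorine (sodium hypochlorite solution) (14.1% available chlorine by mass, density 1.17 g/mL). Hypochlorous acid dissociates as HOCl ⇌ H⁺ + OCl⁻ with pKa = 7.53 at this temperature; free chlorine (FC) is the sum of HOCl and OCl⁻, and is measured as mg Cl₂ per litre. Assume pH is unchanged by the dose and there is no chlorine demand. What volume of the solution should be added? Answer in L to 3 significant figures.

Volume: 560 m³ = 560,000 L.
[OCl⁻]/[HOCl] = 10^(pH − pKa) = 10^(8.05 − 7.53) = 3.311; fraction as HOCl = 1/(1 + 3.311) = 0.2319.
Free chlorine required for 1.97 ppm HOCl: 1.97 / 0.2319 = 8.493 ppm.
FC to add: 8.493 − 0.6 = 7.893 mg/L as Cl₂.
Cl₂ equivalent: 7.893 mg/L × 560,000 L = 4420 g.
Product at 14.1% available Cl: 4420 / 0.141 = 31,350 g.
Volume: 31,350 g ÷ 1.17 g/mL = 26,790 mL.

26.8 L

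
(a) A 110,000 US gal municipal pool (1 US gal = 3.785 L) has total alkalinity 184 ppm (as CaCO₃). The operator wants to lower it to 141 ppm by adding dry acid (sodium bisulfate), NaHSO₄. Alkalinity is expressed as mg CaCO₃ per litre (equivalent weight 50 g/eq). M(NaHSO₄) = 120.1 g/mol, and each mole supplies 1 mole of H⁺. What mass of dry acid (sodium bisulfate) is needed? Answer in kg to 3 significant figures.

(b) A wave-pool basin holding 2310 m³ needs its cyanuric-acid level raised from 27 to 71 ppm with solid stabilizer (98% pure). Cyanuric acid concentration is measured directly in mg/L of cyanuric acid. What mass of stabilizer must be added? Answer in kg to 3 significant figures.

(a) Volume: 110,000 US gal × 3.785 L/gal = 416,350 L.
(a) Alkalinity to neutralize: (184 − 141) = 43 mg/L as CaCO₃ × 416,350 L = 17,900 g as CaCO₃.
(a) Equivalents of H⁺ required: 17,900 ÷ 50 g/eq = 358.1 eq = 358.1 mol NaHSO₄.
(a) Mass of NaHSO₄: 358.1 × 120.1 = 43,000 g.

(b) Volume: 2310 m³ = 2,310,000 L.
(b) CYA to add: (71 − 27) = 44 mg/L × 2,310,000 L = 101,600 g cyanuric acid.
(b) At 98% purity: 101,600 / 0.98 = 103,700 g product.

(a) 43.0 kg; (b) 104 kg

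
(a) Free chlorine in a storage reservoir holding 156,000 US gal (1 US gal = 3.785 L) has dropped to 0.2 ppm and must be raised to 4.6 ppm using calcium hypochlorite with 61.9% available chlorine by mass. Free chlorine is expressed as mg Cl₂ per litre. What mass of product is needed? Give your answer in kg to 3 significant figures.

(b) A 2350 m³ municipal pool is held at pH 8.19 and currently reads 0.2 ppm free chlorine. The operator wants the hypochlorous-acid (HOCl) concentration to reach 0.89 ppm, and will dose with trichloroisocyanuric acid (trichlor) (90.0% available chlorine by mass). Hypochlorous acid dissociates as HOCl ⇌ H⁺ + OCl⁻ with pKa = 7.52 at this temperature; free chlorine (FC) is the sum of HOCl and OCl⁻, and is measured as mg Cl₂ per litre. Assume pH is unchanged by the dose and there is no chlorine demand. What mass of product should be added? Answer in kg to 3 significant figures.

(a) Volume: 156,000 US gal × 3.785 L/gal = 590,460 L.
(a) Chlorine deficit: 4.6 − 0.2 = 4.4 ppm = 4.4 mg/L as Cl₂.
(a) Cl₂ equivalent needed: 4.4 mg/L × 590,460 L = 2,598,000 mg = 2598 g.
(a) Product at 61.9% available chlorine: 2598 / 0.619 = 4197 g.

(b) Volume: 2350 m³ = 2,350,000 L.
(b) [OCl⁻]/[HOCl] = 10^(pH − pKa) = 10^(8.19 − 7.52) = 4.677; fraction as HOCl = 1/(1 + 4.677) = 0.1761.
(b) Free chlorine required for 0.89 ppm HOCl: 0.89 / 0.1761 = 5.053 ppm.
(b) FC to add: 5.053 − 0.2 = 4.853 mg/L as Cl₂.
(b) Cl₂ equivalent: 4.853 mg/L × 2,350,000 L = 11,400 g.
(b) Product at 90.0% available Cl: 11,400 / 0.9 = 12,670 g.

(a) 4.20 kg; (b) 12.7 kg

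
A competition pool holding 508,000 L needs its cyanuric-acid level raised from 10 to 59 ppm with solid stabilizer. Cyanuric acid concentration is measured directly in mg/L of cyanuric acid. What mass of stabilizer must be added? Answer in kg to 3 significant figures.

24.9 kg

CYA to add: (59 − 10) = 49 mg/L × 508,000 L = 24,890 g cyanuric acid.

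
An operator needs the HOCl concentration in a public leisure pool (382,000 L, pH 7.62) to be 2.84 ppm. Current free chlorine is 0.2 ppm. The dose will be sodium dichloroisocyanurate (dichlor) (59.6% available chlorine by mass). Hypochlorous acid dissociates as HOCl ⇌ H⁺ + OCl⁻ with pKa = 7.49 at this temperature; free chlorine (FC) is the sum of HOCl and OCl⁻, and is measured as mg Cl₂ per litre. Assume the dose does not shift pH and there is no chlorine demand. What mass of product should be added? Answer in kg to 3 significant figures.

4.15 kg

[OCl⁻]/[HOCl] = 10^(pH − pKa) = 10^(7.62 − 7.49) = 1.349; fraction as HOCl = 1/(1 + 1.349) = 0.4257.
Free chlorine required for 2.84 ppm HOCl: 2.84 / 0.4257 = 6.671 ppm.
FC to add: 6.671 − 0.2 = 6.471 mg/L as Cl₂.
Cl₂ equivalent: 6.471 mg/L × 382,000 L = 2472 g.
Product at 59.6% available Cl: 2472 / 0.596 = 4148 g.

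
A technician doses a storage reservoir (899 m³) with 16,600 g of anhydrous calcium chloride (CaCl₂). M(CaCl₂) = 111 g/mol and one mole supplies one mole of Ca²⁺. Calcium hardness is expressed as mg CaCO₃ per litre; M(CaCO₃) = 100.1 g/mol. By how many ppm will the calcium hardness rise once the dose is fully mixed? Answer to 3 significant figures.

16.7 ppm

Volume: 899 m³ = 899,000 L.
Moles of Ca²⁺: 16,600 g ÷ 111 g/mol = 149.5 mol.
As CaCO₃: 149.5 mol × 100.1 g/mol = 14,970 g.
Rise: 14,970 g / 899,000 L × 1000 = 16.65 mg/L.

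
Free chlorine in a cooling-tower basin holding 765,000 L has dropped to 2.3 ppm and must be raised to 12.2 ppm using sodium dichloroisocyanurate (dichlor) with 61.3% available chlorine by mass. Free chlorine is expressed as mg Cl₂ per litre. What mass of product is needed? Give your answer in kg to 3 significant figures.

Chlorine deficit: 12.2 − 2.3 = 9.9 ppm = 9.9 mg/L as Cl₂.
Cl₂ equivalent needed: 9.9 mg/L × 765,000 L = 7,574,000 mg = 7574 g.
Product at 61.3% available chlorine: 7574 / 0.613 = 12,350 g.

12.4 kg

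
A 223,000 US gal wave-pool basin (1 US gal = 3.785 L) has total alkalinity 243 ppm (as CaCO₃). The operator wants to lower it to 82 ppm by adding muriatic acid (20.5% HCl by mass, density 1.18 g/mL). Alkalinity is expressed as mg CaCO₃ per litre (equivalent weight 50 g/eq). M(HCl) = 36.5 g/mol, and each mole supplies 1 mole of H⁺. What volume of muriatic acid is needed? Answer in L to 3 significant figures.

410 L

Volume: 223,000 US gal × 3.785 L/gal = 844,055 L.
Alkalinity to neutralize: (243 − 82) = 161 mg/L as CaCO₃ × 844,055 L = 135,900 g as CaCO₃.
Equivalents of H⁺ required: 135,900 ÷ 50 g/eq = 2718 eq = 2718 mol HCl.
Mass of HCl: 2718 × 36.5 = 99,200 g.
Mass of 20.5% solution: 99,200 / 0.205 = 483,900 g.
Volume: 483,900 g ÷ 1.18 g/mL = 410,100 mL.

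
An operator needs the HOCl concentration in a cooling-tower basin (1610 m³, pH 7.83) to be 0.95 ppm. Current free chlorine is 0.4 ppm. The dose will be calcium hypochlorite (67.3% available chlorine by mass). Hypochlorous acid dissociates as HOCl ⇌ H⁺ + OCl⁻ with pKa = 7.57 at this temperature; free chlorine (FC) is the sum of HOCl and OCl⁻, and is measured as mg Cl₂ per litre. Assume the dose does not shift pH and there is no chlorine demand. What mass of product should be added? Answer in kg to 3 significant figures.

5.45 kg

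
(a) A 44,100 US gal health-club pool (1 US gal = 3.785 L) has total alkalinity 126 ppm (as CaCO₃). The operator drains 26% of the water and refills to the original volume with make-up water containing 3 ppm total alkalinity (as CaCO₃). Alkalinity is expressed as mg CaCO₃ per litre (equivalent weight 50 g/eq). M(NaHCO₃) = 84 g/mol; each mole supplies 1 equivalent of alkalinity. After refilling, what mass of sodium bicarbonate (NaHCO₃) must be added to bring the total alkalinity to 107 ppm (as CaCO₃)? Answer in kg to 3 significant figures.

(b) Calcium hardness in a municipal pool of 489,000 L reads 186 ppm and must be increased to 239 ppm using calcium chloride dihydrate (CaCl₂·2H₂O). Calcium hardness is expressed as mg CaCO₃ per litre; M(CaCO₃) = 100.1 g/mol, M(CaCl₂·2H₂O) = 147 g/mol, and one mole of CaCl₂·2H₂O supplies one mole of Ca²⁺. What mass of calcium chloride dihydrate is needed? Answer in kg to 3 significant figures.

(a) Volume: 44,100 US gal × 3.785 L/gal = 166,918 L.
(a) After draining 26% and refilling: 126 × 0.74 + 3 × 0.26 = 94.02 ppm.
(a) Deficit to target: 107 − 94.02 = 12.98 mg/L.
(a) As CaCO₃: 12.98 mg/L × 166,918 L = 2167 g; ÷ 50 g/eq ÷ 1 = 43.33 mol NaHCO₃.
(a) Mass: 43.33 × 84 = 3640 g.

(b) Hardness to add: (239 − 186) = 53 mg/L as CaCO₃ × 489,000 L = 25,920 g as CaCO₃.
(b) Moles of Ca²⁺ (1 mol Ca²⁺ ≡ 1 mol CaCO₃): 25,920 / 100.1 g/mol = 258.9 mol.
(b) Mass of CaCl₂·2H₂O: 258.9 × 147 = 38,060 g.

(a) 3.64 kg; (b) 38.1 kg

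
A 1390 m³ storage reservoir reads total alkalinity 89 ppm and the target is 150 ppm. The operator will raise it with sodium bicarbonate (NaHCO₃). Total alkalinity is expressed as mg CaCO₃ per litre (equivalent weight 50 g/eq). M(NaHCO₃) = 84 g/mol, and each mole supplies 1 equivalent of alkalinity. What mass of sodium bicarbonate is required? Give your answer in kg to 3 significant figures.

Volume: 1390 m³ = 1,390,000 L.
Alkalinity to add: (150 − 89) = 61 mg/L as CaCO₃ × 1,390,000 L = 84,790 g as CaCO₃.
Equivalents: 84,790 g ÷ 50 g/eq = 1696 eq.
NaHCO₃ supplies 1 eq per mole → 1696 mol.
Mass: 1696 mol × 84 g/mol = 142,400 g.

142 kg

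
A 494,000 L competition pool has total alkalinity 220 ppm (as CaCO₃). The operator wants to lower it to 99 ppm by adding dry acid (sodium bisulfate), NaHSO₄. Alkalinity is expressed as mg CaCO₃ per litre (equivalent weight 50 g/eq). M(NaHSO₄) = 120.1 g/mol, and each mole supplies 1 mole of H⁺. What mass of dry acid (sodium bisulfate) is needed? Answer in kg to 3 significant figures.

144 kg

Alkalinity to neutralize: (220 − 99) = 121 mg/L as CaCO₃ × 494,000 L = 59,770 g as CaCO₃.
Equivalents of H⁺ required: 59,770 ÷ 50 g/eq = 1195 eq = 1195 mol NaHSO₄.
Mass of NaHSO₄: 1195 × 120.1 = 143,600 g.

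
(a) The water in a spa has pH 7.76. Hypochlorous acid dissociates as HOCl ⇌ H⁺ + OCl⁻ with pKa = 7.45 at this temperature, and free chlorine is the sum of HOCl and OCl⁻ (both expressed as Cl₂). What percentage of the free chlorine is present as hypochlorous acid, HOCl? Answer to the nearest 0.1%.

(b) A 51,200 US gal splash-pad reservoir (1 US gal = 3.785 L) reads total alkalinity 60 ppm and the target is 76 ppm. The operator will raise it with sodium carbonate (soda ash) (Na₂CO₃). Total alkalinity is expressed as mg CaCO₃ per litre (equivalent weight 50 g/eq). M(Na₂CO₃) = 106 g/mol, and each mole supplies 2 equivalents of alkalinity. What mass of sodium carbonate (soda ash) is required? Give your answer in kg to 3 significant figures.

(a) 32.9%; (b) 3.29 kg

(a) [OCl⁻]/[HOCl] = 10^(pH − pKa) = 10^(7.76 − 7.45) = 10^0.31 = 2.042.
(a) Fraction as HOCl = 1 / (1 + 2.042) = 0.3288.

(b) Volume: 51,200 US gal × 3.785 L/gal = 193,792 L.
(b) Alkalinity to add: (76 − 60) = 16 mg/L as CaCO₃ × 193,792 L = 3101 g as CaCO₃.
(b) Equivalents: 3101 g ÷ 50 g/eq = 62.01 eq.
(b) Each mole of Na₂CO₃ supplies 2 eq, so 62.01 / 2 = 31.01 mol.
(b) Mass: 31.01 mol × 106 g/mol = 3287 g.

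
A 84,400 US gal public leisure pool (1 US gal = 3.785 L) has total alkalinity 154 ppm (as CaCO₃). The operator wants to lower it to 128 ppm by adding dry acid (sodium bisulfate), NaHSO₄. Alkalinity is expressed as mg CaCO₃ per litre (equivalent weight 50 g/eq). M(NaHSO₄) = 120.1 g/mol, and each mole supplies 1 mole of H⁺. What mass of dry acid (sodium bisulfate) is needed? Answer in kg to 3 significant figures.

Volume: 84,400 US gal × 3.785 L/gal = 319,454 L.
Alkalinity to neutralize: (154 − 128) = 26 mg/L as CaCO₃ × 319,454 L = 8306 g as CaCO₃.
Equivalents of H⁺ required: 8306 ÷ 50 g/eq = 166.1 eq = 166.1 mol NaHSO₄.
Mass of NaHSO₄: 166.1 × 120.1 = 19,950 g.

20.0 kg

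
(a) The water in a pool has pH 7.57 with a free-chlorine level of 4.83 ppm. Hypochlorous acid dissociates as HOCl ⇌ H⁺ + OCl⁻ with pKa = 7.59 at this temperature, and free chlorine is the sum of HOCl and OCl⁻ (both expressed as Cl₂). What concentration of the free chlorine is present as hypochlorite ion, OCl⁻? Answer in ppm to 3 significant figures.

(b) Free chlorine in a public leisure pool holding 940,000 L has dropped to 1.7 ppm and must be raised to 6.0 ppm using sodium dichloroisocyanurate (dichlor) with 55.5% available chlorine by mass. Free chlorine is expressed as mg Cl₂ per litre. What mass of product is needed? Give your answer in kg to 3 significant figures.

(a) 2.36 ppm; (b) 7.28 kg

(a) [OCl⁻]/[HOCl] = 10^(pH − pKa) = 10^(7.57 − 7.59) = 10^-0.02 = 0.955.
(a) Fraction as HOCl = 1 / (1 + 0.955) = 0.5115.
(a) OCl⁻ = (1 − 0.5115) × 4.83 ppm = 2.359 ppm.

(b) Chlorine deficit: 6.0 − 1.7 = 4.3 ppm = 4.3 mg/L as Cl₂.
(b) Cl₂ equivalent needed: 4.3 mg/L × 940,000 L = 4,042,000 mg = 4042 g.
(b) Product at 55.5% available chlorine: 4042 / 0.555 = 7283 g.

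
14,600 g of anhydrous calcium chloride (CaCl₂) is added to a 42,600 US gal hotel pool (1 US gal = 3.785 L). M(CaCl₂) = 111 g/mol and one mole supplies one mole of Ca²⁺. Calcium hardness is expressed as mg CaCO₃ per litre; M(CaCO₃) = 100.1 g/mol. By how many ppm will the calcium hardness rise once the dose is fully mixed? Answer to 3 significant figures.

81.7 ppm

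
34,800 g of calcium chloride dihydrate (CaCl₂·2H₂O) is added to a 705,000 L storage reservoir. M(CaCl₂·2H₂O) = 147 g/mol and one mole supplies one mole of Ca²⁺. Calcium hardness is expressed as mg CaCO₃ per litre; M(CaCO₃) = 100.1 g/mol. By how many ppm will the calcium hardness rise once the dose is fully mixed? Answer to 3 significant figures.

Moles of Ca²⁺: 34,800 g ÷ 147 g/mol = 236.7 mol.
As CaCO₃: 236.7 mol × 100.1 g/mol = 23,700 g.
Rise: 23,700 g / 705,000 L × 1000 = 33.61 mg/L.

33.6 ppm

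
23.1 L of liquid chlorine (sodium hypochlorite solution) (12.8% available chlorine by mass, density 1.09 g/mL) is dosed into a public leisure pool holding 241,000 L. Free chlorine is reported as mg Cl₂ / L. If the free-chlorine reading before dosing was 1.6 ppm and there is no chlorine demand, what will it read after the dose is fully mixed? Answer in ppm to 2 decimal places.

Mass of solution: 23.1 L × 1000 mL/L × 1.09 g/mL = 25,180 g.
Available chlorine delivered: 25,180 g × 0.128 = 3223 g as Cl₂.
Concentration rise: 3223 g / 241,000 L = 13.37 mg/L = 13.37 ppm.
Final FC: 1.6 + 13.37 = 14.97 ppm.

14.97 ppm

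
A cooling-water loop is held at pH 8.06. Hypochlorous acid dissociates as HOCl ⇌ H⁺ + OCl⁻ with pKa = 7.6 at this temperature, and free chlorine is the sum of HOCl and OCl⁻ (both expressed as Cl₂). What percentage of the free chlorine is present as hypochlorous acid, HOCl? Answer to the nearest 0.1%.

25.7%

[OCl⁻]/[HOCl] = 10^(pH − pKa) = 10^(8.06 − 7.6) = 10^0.46 = 2.884.
Fraction as HOCl = 1 / (1 + 2.884) = 0.2575.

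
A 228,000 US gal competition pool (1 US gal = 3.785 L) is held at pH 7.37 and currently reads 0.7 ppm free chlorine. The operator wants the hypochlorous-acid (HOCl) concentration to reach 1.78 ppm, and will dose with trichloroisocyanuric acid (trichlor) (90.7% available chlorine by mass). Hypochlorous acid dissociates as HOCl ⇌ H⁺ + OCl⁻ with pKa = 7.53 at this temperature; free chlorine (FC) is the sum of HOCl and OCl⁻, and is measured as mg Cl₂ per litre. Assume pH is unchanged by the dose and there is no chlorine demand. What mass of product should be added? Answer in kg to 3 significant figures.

Volume: 228,000 US gal × 3.785 L/gal = 862,980 L.
[OCl⁻]/[HOCl] = 10^(pH − pKa) = 10^(7.37 − 7.53) = 0.6918; fraction as HOCl = 1/(1 + 0.6918) = 0.5911.
Free chlorine required for 1.78 ppm HOCl: 1.78 / 0.5911 = 3.011 ppm.
FC to add: 3.011 − 0.7 = 2.311 mg/L as Cl₂.
Cl₂ equivalent: 2.311 mg/L × 862,980 L = 1995 g.
Product at 90.7% available Cl: 1995 / 0.907 = 2199 g.

2.20 kg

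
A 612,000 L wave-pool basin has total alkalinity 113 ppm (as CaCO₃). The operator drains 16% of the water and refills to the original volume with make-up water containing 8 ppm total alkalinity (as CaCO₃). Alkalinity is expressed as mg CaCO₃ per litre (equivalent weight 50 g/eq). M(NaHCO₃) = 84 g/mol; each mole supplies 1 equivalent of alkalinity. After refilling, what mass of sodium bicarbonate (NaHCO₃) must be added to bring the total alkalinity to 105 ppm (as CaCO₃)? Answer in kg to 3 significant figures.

After draining 16% and refilling: 113 × 0.84 + 8 × 0.16 = 96.2 ppm.
Deficit to target: 105 − 96.2 = 8.8 mg/L.
As CaCO₃: 8.8 mg/L × 612,000 L = 5386 g; ÷ 50 g/eq ÷ 1 = 107.7 mol NaHCO₃.
Mass: 107.7 × 84 = 9048 g.

9.05 kg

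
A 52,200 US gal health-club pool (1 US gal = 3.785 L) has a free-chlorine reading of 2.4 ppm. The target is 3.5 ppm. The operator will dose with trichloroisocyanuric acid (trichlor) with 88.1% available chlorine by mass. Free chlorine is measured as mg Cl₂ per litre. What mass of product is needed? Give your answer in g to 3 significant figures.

247 g

Volume: 52,200 US gal × 3.785 L/gal = 197,577 L.
Chlorine deficit: 3.5 − 2.4 = 1.1 ppm = 1.1 mg/L as Cl₂.
Cl₂ equivalent needed: 1.1 mg/L × 197,577 L = 217,300 mg = 217.3 g.
Product at 88.1% available chlorine: 217.3 / 0.881 = 246.7 g.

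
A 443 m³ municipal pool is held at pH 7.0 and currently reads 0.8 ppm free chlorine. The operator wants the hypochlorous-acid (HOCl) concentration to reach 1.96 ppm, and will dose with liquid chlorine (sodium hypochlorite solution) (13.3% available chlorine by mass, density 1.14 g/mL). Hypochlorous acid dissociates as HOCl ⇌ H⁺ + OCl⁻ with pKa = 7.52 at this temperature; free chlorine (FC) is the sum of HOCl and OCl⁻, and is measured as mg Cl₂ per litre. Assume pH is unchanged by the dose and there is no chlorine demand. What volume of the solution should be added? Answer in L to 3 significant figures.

5.12 L

Volume: 443 m³ = 443,000 L.
[OCl⁻]/[HOCl] = 10^(pH − pKa) = 10^(7.0 − 7.52) = 0.302; fraction as HOCl = 1/(1 + 0.302) = 0.7681.
Free chlorine required for 1.96 ppm HOCl: 1.96 / 0.7681 = 2.552 ppm.
FC to add: 2.552 − 0.8 = 1.752 mg/L as Cl₂.
Cl₂ equivalent: 1.752 mg/L × 443,000 L = 776.1 g.
Product at 13.3% available Cl: 776.1 / 0.133 = 5835 g.
Volume: 5835 g ÷ 1.14 g/mL = 5119 mL.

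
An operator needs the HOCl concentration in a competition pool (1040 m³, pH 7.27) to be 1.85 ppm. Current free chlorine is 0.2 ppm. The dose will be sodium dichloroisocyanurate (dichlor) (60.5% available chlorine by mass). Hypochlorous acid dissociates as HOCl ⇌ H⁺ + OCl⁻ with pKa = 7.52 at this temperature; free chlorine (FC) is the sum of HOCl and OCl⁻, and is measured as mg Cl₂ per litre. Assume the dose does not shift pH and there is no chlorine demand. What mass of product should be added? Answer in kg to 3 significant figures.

4.62 kg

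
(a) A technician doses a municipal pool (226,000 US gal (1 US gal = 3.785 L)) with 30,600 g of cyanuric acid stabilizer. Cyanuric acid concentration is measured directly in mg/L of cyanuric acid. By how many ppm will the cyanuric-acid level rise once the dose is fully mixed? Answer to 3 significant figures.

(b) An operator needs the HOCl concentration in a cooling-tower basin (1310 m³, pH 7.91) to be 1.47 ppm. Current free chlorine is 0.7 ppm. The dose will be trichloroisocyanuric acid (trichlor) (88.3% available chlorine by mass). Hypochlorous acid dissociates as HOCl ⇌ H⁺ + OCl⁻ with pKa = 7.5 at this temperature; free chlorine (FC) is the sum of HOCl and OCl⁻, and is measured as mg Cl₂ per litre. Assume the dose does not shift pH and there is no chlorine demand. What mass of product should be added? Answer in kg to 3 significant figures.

(a) 35.8 ppm; (b) 6.75 kg

(a) Volume: 226,000 US gal × 3.785 L/gal = 855,410 L.
(a) Rise: 30,600 g / 855,410 L × 1000 = 35.77 mg/L.

(b) Volume: 1310 m³ = 1,310,000 L.
(b) [OCl⁻]/[HOCl] = 10^(pH − pKa) = 10^(7.91 − 7.5) = 2.57; fraction as HOCl = 1/(1 + 2.57) = 0.2801.
(b) Free chlorine required for 1.47 ppm HOCl: 1.47 / 0.2801 = 5.248 ppm.
(b) FC to add: 5.248 − 0.7 = 4.548 mg/L as Cl₂.
(b) Cl₂ equivalent: 4.548 mg/L × 1,310,000 L = 5959 g.
(b) Product at 88.3% available Cl: 5959 / 0.883 = 6748 g.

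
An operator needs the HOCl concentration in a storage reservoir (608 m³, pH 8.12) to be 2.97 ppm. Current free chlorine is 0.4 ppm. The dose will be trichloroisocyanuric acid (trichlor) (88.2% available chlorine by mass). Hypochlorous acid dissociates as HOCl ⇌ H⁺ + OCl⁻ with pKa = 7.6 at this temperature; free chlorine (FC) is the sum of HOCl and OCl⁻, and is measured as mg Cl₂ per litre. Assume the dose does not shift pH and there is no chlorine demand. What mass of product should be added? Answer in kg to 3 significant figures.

8.55 kg

Volume: 608 m³ = 608,000 L.
[OCl⁻]/[HOCl] = 10^(pH − pKa) = 10^(8.12 − 7.6) = 3.311; fraction as HOCl = 1/(1 + 3.311) = 0.2319.
Free chlorine required for 2.97 ppm HOCl: 2.97 / 0.2319 = 12.8 ppm.
FC to add: 12.8 − 0.4 = 12.4 mg/L as Cl₂.
Cl₂ equivalent: 12.4 mg/L × 608,000 L = 7542 g.
Product at 88.2% available Cl: 7542 / 0.882 = 8551 g.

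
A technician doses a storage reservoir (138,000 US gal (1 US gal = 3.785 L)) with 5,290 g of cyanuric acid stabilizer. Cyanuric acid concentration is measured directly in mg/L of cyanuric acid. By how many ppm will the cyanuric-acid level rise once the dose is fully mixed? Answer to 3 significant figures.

10.1 ppm

Volume: 138,000 US gal × 3.785 L/gal = 522,330 L.
Rise: 5,290 g / 522,330 L × 1000 = 10.13 mg/L.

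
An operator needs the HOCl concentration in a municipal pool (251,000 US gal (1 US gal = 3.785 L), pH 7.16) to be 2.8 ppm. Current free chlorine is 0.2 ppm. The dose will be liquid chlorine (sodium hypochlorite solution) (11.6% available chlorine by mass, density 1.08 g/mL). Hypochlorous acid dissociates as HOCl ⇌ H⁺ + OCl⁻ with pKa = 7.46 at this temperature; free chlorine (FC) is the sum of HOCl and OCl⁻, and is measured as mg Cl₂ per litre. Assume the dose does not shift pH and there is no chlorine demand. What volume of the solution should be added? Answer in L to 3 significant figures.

30.4 L

Volume: 251,000 US gal × 3.785 L/gal = 950,035 L.
[OCl⁻]/[HOCl] = 10^(pH − pKa) = 10^(7.16 − 7.46) = 0.5012; fraction as HOCl = 1/(1 + 0.5012) = 0.6661.
Free chlorine required for 2.8 ppm HOCl: 2.8 / 0.6661 = 4.203 ppm.
FC to add: 4.203 − 0.2 = 4.003 mg/L as Cl₂.
Cl₂ equivalent: 4.003 mg/L × 950,035 L = 3803 g.
Product at 11.6% available Cl: 3803 / 0.116 = 32,790 g.
Volume: 32,790 g ÷ 1.08 g/mL = 30,360 mL.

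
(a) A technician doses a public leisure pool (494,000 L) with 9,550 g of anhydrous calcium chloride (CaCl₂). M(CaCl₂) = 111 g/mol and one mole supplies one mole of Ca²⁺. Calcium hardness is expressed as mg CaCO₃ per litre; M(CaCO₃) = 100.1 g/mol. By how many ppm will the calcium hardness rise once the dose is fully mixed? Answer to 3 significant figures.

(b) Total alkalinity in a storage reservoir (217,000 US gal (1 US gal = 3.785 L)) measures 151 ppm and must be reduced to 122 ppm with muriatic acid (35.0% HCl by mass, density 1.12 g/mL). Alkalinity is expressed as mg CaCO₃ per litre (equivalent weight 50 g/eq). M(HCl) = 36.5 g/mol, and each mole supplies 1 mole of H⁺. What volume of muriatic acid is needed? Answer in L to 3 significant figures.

(a) Moles of Ca²⁺: 9,550 g ÷ 111 g/mol = 86.04 mol.
(a) As CaCO₃: 86.04 mol × 100.1 g/mol = 8612 g.
(a) Rise: 8612 g / 494,000 L × 1000 = 17.43 mg/L.

(b) Volume: 217,000 US gal × 3.785 L/gal = 821,345 L.
(b) Alkalinity to neutralize: (151 − 122) = 29 mg/L as CaCO₃ × 821,345 L = 23,820 g as CaCO₃.
(b) Equivalents of H⁺ required: 23,820 ÷ 50 g/eq = 476.4 eq = 476.4 mol HCl.
(b) Mass of HCl: 476.4 × 36.5 = 17,390 g.
(b) Mass of 35.0% solution: 17,390 / 0.35 = 49,680 g.
(b) Volume: 49,680 g ÷ 1.12 g/mL = 44,360 mL.

(a) 17.4 ppm; (b) 44.4 L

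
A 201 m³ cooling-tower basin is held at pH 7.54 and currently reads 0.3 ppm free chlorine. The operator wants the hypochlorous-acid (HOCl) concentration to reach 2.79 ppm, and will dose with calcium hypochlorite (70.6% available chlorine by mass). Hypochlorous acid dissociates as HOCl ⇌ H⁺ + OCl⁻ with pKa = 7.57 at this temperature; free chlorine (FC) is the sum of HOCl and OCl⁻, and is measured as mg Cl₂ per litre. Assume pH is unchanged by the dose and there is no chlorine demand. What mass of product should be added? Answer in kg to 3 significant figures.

1.45 kg

Volume: 201 m³ = 201,000 L.
[OCl⁻]/[HOCl] = 10^(pH − pKa) = 10^(7.54 − 7.57) = 0.9333; fraction as HOCl = 1/(1 + 0.9333) = 0.5173.
Free chlorine required for 2.79 ppm HOCl: 2.79 / 0.5173 = 5.394 ppm.
FC to add: 5.394 − 0.3 = 5.094 mg/L as Cl₂.
Cl₂ equivalent: 5.094 mg/L × 201,000 L = 1024 g.
Product at 70.6% available Cl: 1024 / 0.706 = 1450 g.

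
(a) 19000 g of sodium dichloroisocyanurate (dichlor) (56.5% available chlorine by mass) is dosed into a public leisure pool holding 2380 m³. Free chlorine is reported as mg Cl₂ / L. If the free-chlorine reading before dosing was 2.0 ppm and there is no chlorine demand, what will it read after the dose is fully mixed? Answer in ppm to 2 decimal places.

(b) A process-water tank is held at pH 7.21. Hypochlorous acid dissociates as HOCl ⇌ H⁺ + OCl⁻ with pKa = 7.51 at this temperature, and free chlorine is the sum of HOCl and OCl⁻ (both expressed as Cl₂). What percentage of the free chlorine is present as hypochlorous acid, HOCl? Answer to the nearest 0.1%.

(a) 6.51 ppm; (b) 66.6%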